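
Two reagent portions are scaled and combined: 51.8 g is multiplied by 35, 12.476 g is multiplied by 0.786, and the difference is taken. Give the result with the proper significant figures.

51.8 × 35 = 1813 → 1.8 × 10³ g (2 s.f., last digit at the 10^2 place).
12.476 × 0.786 = 9.806136 → 9.81 g (3 s.f., last digit at the 10^-2 place).
Difference: 1803.193864 g; keep the coarser place, 10^2.
Result: 1.8 × 10³ g.

1.8 × 10³ g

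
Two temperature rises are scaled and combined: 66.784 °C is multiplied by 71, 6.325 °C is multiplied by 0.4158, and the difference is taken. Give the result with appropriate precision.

66.784 × 71 = 4741.664 → 4.7 × 10^3 °C (2 s.f., last digit at the 10^2 place).
6.325 × 0.4158 = 2.629935 → 2.630 °C (4 s.f., last digit at the 10^-3 place).
Difference: 4739.034065 °C; keep the coarser place, 10^2.
Result: 4.7 × 10^3 °C.

4.7 × 10^3 °C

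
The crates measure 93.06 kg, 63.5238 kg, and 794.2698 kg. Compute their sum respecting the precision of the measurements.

93.06 kg + 63.5238 kg + 794.2698 kg = 950.8536 kg.
Addition/subtraction keeps the fewest decimal places: 93.06 → 2 decimal places, 63.5238 → 4 decimal places, 794.2698 → 4 decimal places; limit is 2.
Rounded to 2 decimal places: 950.85 kg.

950.85 kg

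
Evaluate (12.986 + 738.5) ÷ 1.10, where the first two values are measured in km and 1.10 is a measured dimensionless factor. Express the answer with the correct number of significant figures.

683 km

12.986 km + 738.5 km = 751.486 km; the sum is limited to 1 decimal place (4 s.f.).
Carrying full precision, 751.486 ÷ 1.10 = 683.169090909… km; 1.10 has 3 s.f., so the result keeps min(4, 3) = 3 s.f.
Rounded to 3 significant figures: 683 km.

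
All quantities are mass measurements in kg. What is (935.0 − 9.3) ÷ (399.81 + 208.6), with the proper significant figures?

1.522

935.0 − 9.3 = 925.7, limited to 1 d.p. → 4 s.f.; 399.81 + 208.6 = 608.41, limited to 1 d.p. → 4 s.f.
Carrying full precision, 925.7 ÷ 608.41 = 1.52150687859…; keep min(4, 4) = 4 s.f.
Rounded to 4 significant figures: 1.522.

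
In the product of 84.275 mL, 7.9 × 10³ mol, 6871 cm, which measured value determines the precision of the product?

84.275 mL → 5 s.f.; 7.9 × 10³ mol → 2 s.f.; 6871 cm → 4 s.f.
The fewest is 2 significant figures, from 7.9 × 10³ mol.

7.9 × 10³ mol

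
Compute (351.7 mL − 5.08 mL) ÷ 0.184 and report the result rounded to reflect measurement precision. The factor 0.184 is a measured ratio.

351.7 mL − 5.08 mL = 346.62 mL; the difference is limited to 1 decimal place (4 s.f.).
Carrying full precision, 346.62 ÷ 0.184 = 1883.80434783… mL; 0.184 has 3 s.f., so the result keeps min(4, 3) = 3 s.f.
Rounded to 3 significant figures: 1.88 × 10³ mL.

1.88 × 10³ mL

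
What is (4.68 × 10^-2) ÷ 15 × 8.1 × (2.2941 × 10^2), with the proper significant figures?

(4.68 × 10^-2) ÷ 15 × 8.1 × (2.2941 × 10^2) = 5.79764952
Multiplication/division keeps the fewest significant figures: 4.68 × 10^-2 → 3 s.f., 15 → 2 s.f., 8.1 → 2 s.f., 2.2941 × 10^2 → 5 s.f.; limit is 2.
Rounded to 2 significant figures: 5.8.

5.8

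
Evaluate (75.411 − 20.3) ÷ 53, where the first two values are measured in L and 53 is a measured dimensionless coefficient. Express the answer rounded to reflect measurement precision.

1.0 L

75.411 L − 20.3 L = 55.111 L; the difference is limited to 1 decimal place (3 s.f.).
Carrying full precision, 55.111 ÷ 53 = 1.03983018868… L; 53 has 2 s.f., so the result keeps min(3, 2) = 2 s.f.
Rounded to 2 significant figures: 1.0 L.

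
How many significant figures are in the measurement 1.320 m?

4

1.320: trailing zeros after a decimal point are significant.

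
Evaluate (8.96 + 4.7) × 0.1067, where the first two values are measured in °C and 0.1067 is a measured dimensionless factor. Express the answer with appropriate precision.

1.46 °C

8.96 °C + 4.7 °C = 13.66 °C; the sum is limited to 1 decimal place (3 s.f.).
Carrying full precision, 13.66 × 0.1067 = 1.457522 °C; 0.1067 has 4 s.f., so the result keeps min(3, 4) = 3 s.f.
Rounded to 3 significant figures: 1.46 °C.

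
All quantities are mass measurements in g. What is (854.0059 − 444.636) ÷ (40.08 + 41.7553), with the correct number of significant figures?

5.002

854.0059 − 444.636 = 409.3699, limited to 3 d.p. → 6 s.f.; 40.08 + 41.7553 = 81.8353, limited to 2 d.p. → 4 s.f.
Carrying full precision, 409.3699 ÷ 81.8353 = 5.00236328333…; keep min(6, 4) = 4 s.f.
Rounded to 4 significant figures: 5.002.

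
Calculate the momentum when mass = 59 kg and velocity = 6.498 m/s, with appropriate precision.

momentum = 59 kg × 6.498 m/s = 383.382 kg·m/s.
59 has 2 significant figures; 6.498 has 4.
Division/multiplication keeps the fewest: 2 significant figures.
Rounded: 3.8 × 10^2 kg·m/s.

3.8 × 10^2 kg·m/s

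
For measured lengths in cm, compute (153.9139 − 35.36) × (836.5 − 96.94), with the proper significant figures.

153.9139 − 35.36 = 118.5539, limited to 2 d.p. → 5 s.f.; 836.5 − 96.94 = 739.56, limited to 1 d.p. → 4 s.f.
Carrying full precision, 118.5539 × 739.56 = 87677.722284; keep min(5, 4) = 4 s.f.
Rounded to 4 significant figures: 8.768 × 10^4 cm².

8.768 × 10^4 cm²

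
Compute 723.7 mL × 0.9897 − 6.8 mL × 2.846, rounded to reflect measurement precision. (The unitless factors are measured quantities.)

697 mL

723.7 × 0.9897 = 716.24589 → 716.2 mL (4 s.f., last digit at the 10^-1 place).
6.8 × 2.846 = 19.3528 → 19 mL (2 s.f., last digit at the 10^0 place).
Difference: 696.89309 mL; keep the coarser place, 10^0.
Result: 697 mL.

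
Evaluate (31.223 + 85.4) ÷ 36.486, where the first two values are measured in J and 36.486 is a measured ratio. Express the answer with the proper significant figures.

31.223 J + 85.4 J = 116.623 J; the sum is limited to 1 decimal place (4 s.f.).
Carrying full precision, 116.623 ÷ 36.486 = 3.19637669243… J; 36.486 has 5 s.f., so the result keeps min(4, 5) = 4 s.f.
Rounded to 4 significant figures: 3.196 J.

3.196 J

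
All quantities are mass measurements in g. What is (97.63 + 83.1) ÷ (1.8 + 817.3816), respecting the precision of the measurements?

0.2206

97.63 + 83.1 = 180.73, limited to 1 d.p. → 4 s.f.; 1.8 + 817.3816 = 819.1816, limited to 1 d.p. → 4 s.f.
Carrying full precision, 180.73 ÷ 819.1816 = 0.220622631172…; keep min(4, 4) = 4 s.f.
Rounded to 4 significant figures: 0.2206.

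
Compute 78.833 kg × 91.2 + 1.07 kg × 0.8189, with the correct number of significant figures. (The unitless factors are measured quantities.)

7.19 × 10³ kg

78.833 × 91.2 = 7189.5696 → 7.19 × 10³ kg (3 s.f., last digit at the 10^1 place).
1.07 × 0.8189 = 0.876223 → 0.876 kg (3 s.f., last digit at the 10^-3 place).
Sum: 7190.445823 kg; keep the coarser place, 10^1.
Result: 7.19 × 10³ kg.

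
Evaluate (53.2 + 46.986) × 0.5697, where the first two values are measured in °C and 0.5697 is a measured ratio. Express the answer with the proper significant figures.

53.2 °C + 46.986 °C = 100.186 °C; the sum is limited to 1 decimal place (4 s.f.).
Carrying full precision, 100.186 × 0.5697 = 57.0759642 °C; 0.5697 has 4 s.f., so the result keeps min(4, 4) = 4 s.f.
Rounded to 4 significant figures: 57.08 °C.

57.08 °C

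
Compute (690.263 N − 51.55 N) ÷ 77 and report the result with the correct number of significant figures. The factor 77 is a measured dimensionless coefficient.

690.263 N − 51.55 N = 638.713 N; the difference is limited to 2 decimal places (5 s.f.).
Carrying full precision, 638.713 ÷ 77 = 8.29497402597… N; 77 has 2 s.f., so the result keeps min(5, 2) = 2 s.f.
Rounded to 2 significant figures: 8.3 N.

8.3 N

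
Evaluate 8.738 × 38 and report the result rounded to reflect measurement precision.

3.3 × 10^2

8.738 × 38 = 332.044
Multiplication/division keeps the fewest significant figures: 8.738 → 4 s.f., 38 → 2 s.f.; limit is 2.
Rounded to 2 significant figures: 3.3 × 10^2.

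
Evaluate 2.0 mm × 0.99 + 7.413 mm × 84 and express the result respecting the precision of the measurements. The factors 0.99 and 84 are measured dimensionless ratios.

2.0 × 0.99 = 1.98 → 2.0 mm (2 s.f., last digit at the 10^-1 place).
7.413 × 84 = 622.692 → 6.2 × 10² mm (2 s.f., last digit at the 10^1 place).
Sum: 624.672 mm; keep the coarser place, 10^1.
Result: 6.2 × 10² mm.

6.2 × 10² mm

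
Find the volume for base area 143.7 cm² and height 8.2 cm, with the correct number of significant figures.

1.2 × 10³ cm³

volume = 143.7 cm² × 8.2 cm = 1178.34 cm³.
143.7 has 4 significant figures; 8.2 has 2.
Division/multiplication keeps the fewest: 2 significant figures.
Rounded: 1.2 × 10³ cm³.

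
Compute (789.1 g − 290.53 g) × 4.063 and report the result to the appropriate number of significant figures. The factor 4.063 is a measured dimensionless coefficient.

789.1 g − 290.53 g = 498.57 g; the difference is limited to 1 decimal place (4 s.f.).
Carrying full precision, 498.57 × 4.063 = 2025.68991 g; 4.063 has 4 s.f., so the result keeps min(4, 4) = 4 s.f.
Rounded to 4 significant figures: 2026 g.

2026 g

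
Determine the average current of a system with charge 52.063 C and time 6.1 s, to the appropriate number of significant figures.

average current = 52.063 C ÷ 6.1 s = 8.53491803279… A.
52.063 has 5 significant figures; 6.1 has 2.
Division/multiplication keeps the fewest: 2 significant figures.
Rounded: 8.5 A.

8.5 A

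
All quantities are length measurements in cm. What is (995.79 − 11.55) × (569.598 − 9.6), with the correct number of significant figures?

995.79 − 11.55 = 984.24, limited to 2 d.p. → 5 s.f.; 569.598 − 9.6 = 559.998, limited to 1 d.p. → 4 s.f.
Carrying full precision, 984.24 × 559.998 = 551172.43152; keep min(5, 4) = 4 s.f.
Rounded to 4 significant figures: 5.512 × 10^5 cm².

5.512 × 10^5 cm²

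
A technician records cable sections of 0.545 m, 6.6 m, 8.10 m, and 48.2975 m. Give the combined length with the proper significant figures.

0.545 m + 6.6 m + 8.10 m + 48.2975 m = 63.5425 m.
Addition/subtraction keeps the fewest decimal places: 0.545 → 3 decimal places, 6.6 → 1 decimal place, 8.10 → 2 decimal places, 48.2975 → 4 decimal places; limit is 1.
Rounded to 1 decimal place: 63.5 m.

63.5 m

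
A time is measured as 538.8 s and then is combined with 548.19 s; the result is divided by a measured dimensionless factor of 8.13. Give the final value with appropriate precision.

134 s

538.8 s + 548.19 s = 1086.99 s; the sum is limited to 1 decimal place (5 s.f.).
Carrying full precision, 1086.99 ÷ 8.13 = 133.701107011… s; 8.13 has 3 s.f., so the result keeps min(5, 3) = 3 s.f.
Rounded to 3 significant figures: 134 s.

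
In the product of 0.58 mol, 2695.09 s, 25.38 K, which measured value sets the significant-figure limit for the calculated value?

0.58 mol

0.58 mol → 2 s.f.; 2695.09 s → 6 s.f.; 25.38 K → 4 s.f.
The fewest is 2 significant figures, from 0.58 mol.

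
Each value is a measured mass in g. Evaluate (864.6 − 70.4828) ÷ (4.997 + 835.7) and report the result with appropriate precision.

864.6 − 70.4828 = 794.1172, limited to 1 d.p. → 4 s.f.; 4.997 + 835.7 = 840.697, limited to 1 d.p. → 4 s.f.
Carrying full precision, 794.1172 ÷ 840.697 = 0.944593831071…; keep min(4, 4) = 4 s.f.
Rounded to 4 significant figures: 0.9446.

0.9446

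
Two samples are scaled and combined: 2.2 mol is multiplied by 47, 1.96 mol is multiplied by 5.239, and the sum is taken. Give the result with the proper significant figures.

2.2 × 47 = 103.4 → 1.0 × 10² mol (2 s.f., last digit at the 10^1 place).
1.96 × 5.239 = 10.26844 → 10.3 mol (3 s.f., last digit at the 10^-1 place).
Sum: 113.66844 mol; keep the coarser place, 10^1.
Result: 1.1 × 10² mol.

1.1 × 10² mol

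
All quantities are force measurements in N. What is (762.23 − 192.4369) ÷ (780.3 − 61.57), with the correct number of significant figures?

762.23 − 192.4369 = 569.7931, limited to 2 d.p. → 5 s.f.; 780.3 − 61.57 = 718.73, limited to 1 d.p. → 4 s.f.
Carrying full precision, 569.7931 ÷ 718.73 = 0.792777677292…; keep min(5, 4) = 4 s.f.
Rounded to 4 significant figures: 0.7928.

0.7928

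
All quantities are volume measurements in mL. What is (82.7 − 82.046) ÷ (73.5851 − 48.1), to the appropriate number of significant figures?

0.03

82.7 − 82.046 = 0.654, limited to 1 d.p. → 1 s.f.; 73.5851 − 48.1 = 25.4851, limited to 1 d.p. → 3 s.f.
Carrying full precision, 0.654 ÷ 25.4851 = 0.0256620535136…; keep min(1, 3) = 1 s.f.
Rounded to 1 significant figure: 0.03.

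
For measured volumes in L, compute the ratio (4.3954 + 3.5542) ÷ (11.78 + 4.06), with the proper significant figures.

4.3954 + 3.5542 = 7.9496, limited to 4 d.p. → 5 s.f.; 11.78 + 4.06 = 15.84, limited to 2 d.p. → 4 s.f.
Carrying full precision, 7.9496 ÷ 15.84 = 0.501868686869…; keep min(5, 4) = 4 s.f.
Rounded to 4 significant figures: 0.5019.

0.5019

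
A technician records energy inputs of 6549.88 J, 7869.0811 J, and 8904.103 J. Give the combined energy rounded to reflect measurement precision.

23323.06 J

6549.88 J + 7869.0811 J + 8904.103 J = 23323.0641 J.
Addition/subtraction keeps the fewest decimal places: 6549.88 → 2 decimal places, 7869.0811 → 4 decimal places, 8904.103 → 3 decimal places; limit is 2.
Rounded to 2 decimal places: 23323.06 J.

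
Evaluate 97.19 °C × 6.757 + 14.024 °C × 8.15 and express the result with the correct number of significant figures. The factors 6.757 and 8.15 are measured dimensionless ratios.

771 °C

97.19 × 6.757 = 656.71283 → 656.7 °C (4 s.f., last digit at the 10^-1 place).
14.024 × 8.15 = 114.2956 → 114 °C (3 s.f., last digit at the 10^0 place).
Sum: 771.00843 °C; keep the coarser place, 10^0.
Result: 771 °C.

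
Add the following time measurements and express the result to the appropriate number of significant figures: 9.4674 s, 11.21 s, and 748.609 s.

9.4674 s + 11.21 s + 748.609 s = 769.2864 s.
Addition/subtraction keeps the fewest decimal places: 9.4674 → 4 decimal places, 11.21 → 2 decimal places, 748.609 → 3 decimal places; limit is 2.
Rounded to 2 decimal places: 769.29 s.

769.29 s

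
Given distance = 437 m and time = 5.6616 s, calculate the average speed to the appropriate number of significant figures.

77.2 m/s

average speed = 437 m ÷ 5.6616 s = 77.1866610146… m/s.
437 has 3 significant figures; 5.6616 has 5.
Division/multiplication keeps the fewest: 3 significant figures.
Rounded: 77.2 m/s.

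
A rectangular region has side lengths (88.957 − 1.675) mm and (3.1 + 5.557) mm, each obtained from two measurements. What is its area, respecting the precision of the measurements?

88.957 − 1.675 = 87.282, limited to 3 d.p. → 5 s.f.; 3.1 + 5.557 = 8.657, limited to 1 d.p. → 2 s.f.
Carrying full precision, 87.282 × 8.657 = 755.600274; keep min(5, 2) = 2 s.f.
Rounded to 2 significant figures: 7.6 × 10^2 mm².

7.6 × 10^2 mm²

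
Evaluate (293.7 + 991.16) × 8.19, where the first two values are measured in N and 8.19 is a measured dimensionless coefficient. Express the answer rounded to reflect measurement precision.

1.05 × 10^4 N

293.7 N + 991.16 N = 1284.86 N; the sum is limited to 1 decimal place (5 s.f.).
Carrying full precision, 1284.86 × 8.19 = 10523.0034 N; 8.19 has 3 s.f., so the result keeps min(5, 3) = 3 s.f.
Rounded to 3 significant figures: 1.05 × 10^4 N.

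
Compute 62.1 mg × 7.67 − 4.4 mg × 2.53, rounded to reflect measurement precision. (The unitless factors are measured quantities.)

465 mg

62.1 × 7.67 = 476.307 → 476 mg (3 s.f., last digit at the 10^0 place).
4.4 × 2.53 = 11.132 → 11 mg (2 s.f., last digit at the 10^0 place).
Difference: 465.175 mg; keep the coarser place, 10^0.
Result: 465 mg.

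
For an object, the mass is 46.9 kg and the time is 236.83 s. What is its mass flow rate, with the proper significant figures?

1.98 × 10⁻¹ kg/s

mass flow rate = 46.9 kg ÷ 236.83 s = 0.198032343875… kg/s.
46.9 has 3 significant figures; 236.83 has 5.
Division/multiplication keeps the fewest: 3 significant figures.
Rounded: 1.98 × 10⁻¹ kg/s.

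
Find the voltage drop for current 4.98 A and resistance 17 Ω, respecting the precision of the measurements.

voltage drop = 4.98 A × 17 Ω = 84.66 V.
4.98 has 3 significant figures; 17 has 2.
Division/multiplication keeps the fewest: 2 significant figures.
Rounded: 85 V.

85 V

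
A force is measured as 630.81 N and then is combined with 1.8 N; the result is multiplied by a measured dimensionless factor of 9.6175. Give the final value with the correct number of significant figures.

630.81 N + 1.8 N = 632.61 N; the sum is limited to 1 decimal place (4 s.f.).
Carrying full precision, 632.61 × 9.6175 = 6084.126675 N; 9.6175 has 5 s.f., so the result keeps min(4, 5) = 4 s.f.
Rounded to 4 significant figures: 6084 N.

6084 N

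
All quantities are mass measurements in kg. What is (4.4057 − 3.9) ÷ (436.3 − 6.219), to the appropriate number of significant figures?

4.4057 − 3.9 = 0.5057, limited to 1 d.p. → 1 s.f.; 436.3 − 6.219 = 430.081, limited to 1 d.p. → 4 s.f.
Carrying full precision, 0.5057 ÷ 430.081 = 0.00117582501901…; keep min(1, 4) = 1 s.f.
Rounded to 1 significant figure: 0.001.

0.001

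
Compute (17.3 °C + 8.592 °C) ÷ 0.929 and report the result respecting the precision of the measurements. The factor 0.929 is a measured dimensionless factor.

17.3 °C + 8.592 °C = 25.892 °C; the sum is limited to 1 decimal place (3 s.f.).
Carrying full precision, 25.892 ÷ 0.929 = 27.8708288482… °C; 0.929 has 3 s.f., so the result keeps min(3, 3) = 3 s.f.
Rounded to 3 significant figures: 27.9 °C.

27.9 °C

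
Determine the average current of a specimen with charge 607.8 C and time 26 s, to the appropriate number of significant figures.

average current = 607.8 C ÷ 26 s = 23.3769230769… A.
607.8 has 4 significant figures; 26 has 2.
Division/multiplication keeps the fewest: 2 significant figures.
Rounded: 23 A.

23 A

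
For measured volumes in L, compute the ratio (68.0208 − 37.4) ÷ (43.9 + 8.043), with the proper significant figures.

0.590

68.0208 − 37.4 = 30.6208, limited to 1 d.p. → 3 s.f.; 43.9 + 8.043 = 51.943, limited to 1 d.p. → 3 s.f.
Carrying full precision, 30.6208 ÷ 51.943 = 0.589507729627…; keep min(3, 3) = 3 s.f.
Rounded to 3 significant figures: 0.590.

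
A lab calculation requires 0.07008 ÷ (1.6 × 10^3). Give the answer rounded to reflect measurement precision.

0.07008 ÷ (1.6 × 10^3) = 0.0000438
Multiplication/division keeps the fewest significant figures: 0.07008 → 4 s.f., 1.6 × 10^3 → 2 s.f.; limit is 2.
Rounded to 2 significant figures: 4.4 × 10^-5.

4.4 × 10^-5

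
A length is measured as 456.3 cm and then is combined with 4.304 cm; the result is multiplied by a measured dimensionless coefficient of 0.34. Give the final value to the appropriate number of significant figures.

1.6 × 10^2 cm

456.3 cm + 4.304 cm = 460.604 cm; the sum is limited to 1 decimal place (4 s.f.).
Carrying full precision, 460.604 × 0.34 = 156.60536 cm; 0.34 has 2 s.f., so the result keeps min(4, 2) = 2 s.f.
Rounded to 2 significant figures: 1.6 × 10^2 cm.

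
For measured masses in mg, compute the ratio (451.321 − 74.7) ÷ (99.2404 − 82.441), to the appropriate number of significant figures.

451.321 − 74.7 = 376.621, limited to 1 d.p. → 4 s.f.; 99.2404 − 82.441 = 16.7994, limited to 3 d.p. → 5 s.f.
Carrying full precision, 376.621 ÷ 16.7994 = 22.4187173351…; keep min(4, 5) = 4 s.f.
Rounded to 4 significant figures: 22.42.

22.42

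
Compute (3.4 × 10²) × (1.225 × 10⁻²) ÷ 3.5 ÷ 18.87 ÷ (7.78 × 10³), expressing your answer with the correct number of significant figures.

8.1 × 10⁻⁶

(3.4 × 10²) × (1.225 × 10⁻²) ÷ 3.5 ÷ 18.87 ÷ (7.78 × 10³) = 0.00000810579216749…
Multiplication/division keeps the fewest significant figures: 3.4 × 10² → 2 s.f., 1.225 × 10⁻² → 4 s.f., 3.5 → 2 s.f., 18.87 → 4 s.f., 7.78 × 10³ → 3 s.f.; limit is 2.
Rounded to 2 significant figures: 8.1 × 10⁻⁶.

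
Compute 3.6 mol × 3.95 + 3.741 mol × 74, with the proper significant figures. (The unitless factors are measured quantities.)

2.9 × 10^2 mol

3.6 × 3.95 = 14.22 → 14 mol (2 s.f., last digit at the 10^0 place).
3.741 × 74 = 276.834 → 2.8 × 10^2 mol (2 s.f., last digit at the 10^1 place).
Sum: 291.054 mol; keep the coarser place, 10^1.
Result: 2.9 × 10^2 mol.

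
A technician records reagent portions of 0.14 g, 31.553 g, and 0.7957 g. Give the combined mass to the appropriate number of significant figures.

32.49 g

0.14 g + 31.553 g + 0.7957 g = 32.4887 g.
Addition/subtraction keeps the fewest decimal places: 0.14 → 2 decimal places, 31.553 → 3 decimal places, 0.7957 → 4 decimal places; limit is 2.
Rounded to 2 decimal places: 32.49 g.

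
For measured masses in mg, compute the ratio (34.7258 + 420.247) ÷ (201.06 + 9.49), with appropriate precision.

34.7258 + 420.247 = 454.9728, limited to 3 d.p. → 6 s.f.; 201.06 + 9.49 = 210.55, limited to 2 d.p. → 5 s.f.
Carrying full precision, 454.9728 ÷ 210.55 = 2.16087770126…; keep min(6, 5) = 5 s.f.
Rounded to 5 significant figures: 2.1609.

2.1609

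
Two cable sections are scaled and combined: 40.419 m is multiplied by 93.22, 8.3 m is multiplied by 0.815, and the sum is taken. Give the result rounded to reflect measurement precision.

3775 m

40.419 × 93.22 = 3767.85918 → 3768 m (4 s.f., last digit at the 10^0 place).
8.3 × 0.815 = 6.7645 → 6.8 m (2 s.f., last digit at the 10^-1 place).
Sum: 3774.62368 m; keep the coarser place, 10^0.
Result: 3775 m.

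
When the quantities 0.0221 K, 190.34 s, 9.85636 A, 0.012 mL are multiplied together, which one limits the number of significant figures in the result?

0.0221 K → 3 s.f.; 190.34 s → 5 s.f.; 9.85636 A → 6 s.f.; 0.012 mL → 2 s.f.
The fewest is 2 significant figures, from 0.012 mL.

0.012 mL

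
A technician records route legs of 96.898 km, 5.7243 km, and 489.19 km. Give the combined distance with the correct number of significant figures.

591.81 km

96.898 km + 5.7243 km + 489.19 km = 591.8123 km.
Addition/subtraction keeps the fewest decimal places: 96.898 → 3 decimal places, 5.7243 → 4 decimal places, 489.19 → 2 decimal places; limit is 2.
Rounded to 2 decimal places: 591.81 km.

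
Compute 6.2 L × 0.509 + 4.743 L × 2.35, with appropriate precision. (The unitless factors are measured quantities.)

6.2 × 0.509 = 3.1558 → 3.2 L (2 s.f., last digit at the 10^-1 place).
4.743 × 2.35 = 11.14605 → 11.1 L (3 s.f., last digit at the 10^-1 place).
Sum: 14.30185 L; keep the coarser place, 10^-1.
Result: 14.3 L.

14.3 L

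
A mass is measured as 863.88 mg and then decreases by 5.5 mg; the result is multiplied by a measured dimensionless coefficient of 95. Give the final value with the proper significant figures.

863.88 mg − 5.5 mg = 858.38 mg; the difference is limited to 1 decimal place (4 s.f.).
Carrying full precision, 858.38 × 95 = 81546.1 mg; 95 has 2 s.f., so the result keeps min(4, 2) = 2 s.f.
Rounded to 2 significant figures: 8.2 × 10^4 mg.

8.2 × 10^4 mg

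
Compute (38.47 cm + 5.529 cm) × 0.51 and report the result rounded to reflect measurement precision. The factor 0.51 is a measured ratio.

38.47 cm + 5.529 cm = 43.999 cm; the sum is limited to 2 decimal places (4 s.f.).
Carrying full precision, 43.999 × 0.51 = 22.43949 cm; 0.51 has 2 s.f., so the result keeps min(4, 2) = 2 s.f.
Rounded to 2 significant figures: 22 cm.

22 cm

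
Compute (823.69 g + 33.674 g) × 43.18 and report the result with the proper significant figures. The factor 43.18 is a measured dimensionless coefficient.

3.702 × 10⁴ g

823.69 g + 33.674 g = 857.364 g; the sum is limited to 2 decimal places (5 s.f.).
Carrying full precision, 857.364 × 43.18 = 37020.97752 g; 43.18 has 4 s.f., so the result keeps min(5, 4) = 4 s.f.
Rounded to 4 significant figures: 3.702 × 10⁴ g.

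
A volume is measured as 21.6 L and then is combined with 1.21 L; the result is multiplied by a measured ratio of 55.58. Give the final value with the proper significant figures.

1.27 × 10³ L

21.6 L + 1.21 L = 22.81 L; the sum is limited to 1 decimal place (3 s.f.).
Carrying full precision, 22.81 × 55.58 = 1267.7798 L; 55.58 has 4 s.f., so the result keeps min(3, 4) = 3 s.f.
Rounded to 3 significant figures: 1.27 × 10³ L.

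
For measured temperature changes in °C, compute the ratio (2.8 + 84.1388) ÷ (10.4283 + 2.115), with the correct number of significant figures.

6.93

2.8 + 84.1388 = 86.9388, limited to 1 d.p. → 3 s.f.; 10.4283 + 2.115 = 12.5433, limited to 3 d.p. → 5 s.f.
Carrying full precision, 86.9388 ÷ 12.5433 = 6.931094688…; keep min(3, 5) = 3 s.f.
Rounded to 3 significant figures: 6.93.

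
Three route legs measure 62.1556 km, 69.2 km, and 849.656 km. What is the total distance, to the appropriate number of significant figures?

62.1556 km + 69.2 km + 849.656 km = 981.0116 km.
Addition/subtraction keeps the fewest decimal places: 62.1556 → 4 decimal places, 69.2 → 1 decimal place, 849.656 → 3 decimal places; limit is 1.
Rounded to 1 decimal place: 9.810 × 10² km.

9.810 × 10² km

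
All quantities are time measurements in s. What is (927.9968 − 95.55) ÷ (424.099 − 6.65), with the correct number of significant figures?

1.9941

927.9968 − 95.55 = 832.4468, limited to 2 d.p. → 5 s.f.; 424.099 − 6.65 = 417.449, limited to 2 d.p. → 5 s.f.
Carrying full precision, 832.4468 ÷ 417.449 = 1.99412814499…; keep min(5, 5) = 5 s.f.
Rounded to 5 significant figures: 1.9941.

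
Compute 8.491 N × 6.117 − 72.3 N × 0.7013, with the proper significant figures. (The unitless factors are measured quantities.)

8.491 × 6.117 = 51.939447 → 51.94 N (4 s.f., last digit at the 10^-2 place).
72.3 × 0.7013 = 50.70399 → 50.7 N (3 s.f., last digit at the 10^-1 place).
Difference: 1.235457 N; keep the coarser place, 10^-1.
Result: 1.2 N.

1.2 N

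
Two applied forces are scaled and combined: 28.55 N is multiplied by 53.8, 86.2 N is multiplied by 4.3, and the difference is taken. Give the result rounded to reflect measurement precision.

28.55 × 53.8 = 1535.99 → 1.54 × 10^3 N (3 s.f., last digit at the 10^1 place).
86.2 × 4.3 = 370.66 → 3.7 × 10^2 N (2 s.f., last digit at the 10^1 place).
Difference: 1165.33 N; keep the coarser place, 10^1.
Result: 1.17 × 10^3 N.

1.17 × 10^3 N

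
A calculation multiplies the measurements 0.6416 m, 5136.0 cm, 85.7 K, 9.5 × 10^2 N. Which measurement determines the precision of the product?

9.5 × 10^2 N

0.6416 m → 4 s.f.; 5136.0 cm → 5 s.f.; 85.7 K → 3 s.f.; 9.5 × 10^2 N → 2 s.f.
The fewest is 2 significant figures, from 9.5 × 10^2 N.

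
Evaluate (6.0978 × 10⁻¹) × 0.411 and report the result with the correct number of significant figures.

0.251

(6.0978 × 10⁻¹) × 0.411 = 0.25061958
Multiplication/division keeps the fewest significant figures: 6.0978 × 10⁻¹ → 5 s.f., 0.411 → 3 s.f.; limit is 3.
Rounded to 3 significant figures: 0.251.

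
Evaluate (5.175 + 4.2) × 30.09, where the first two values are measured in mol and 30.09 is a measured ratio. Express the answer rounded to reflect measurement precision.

2.8 × 10² mol

5.175 mol + 4.2 mol = 9.375 mol; the sum is limited to 1 decimal place (2 s.f.).
Carrying full precision, 9.375 × 30.09 = 282.09375 mol; 30.09 has 4 s.f., so the result keeps min(2, 4) = 2 s.f.
Rounded to 2 significant figures: 2.8 × 10² mol.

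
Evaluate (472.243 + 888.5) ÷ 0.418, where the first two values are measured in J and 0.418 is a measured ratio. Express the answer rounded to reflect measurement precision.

3.26 × 10³ J

472.243 J + 888.5 J = 1360.743 J; the sum is limited to 1 decimal place (5 s.f.).
Carrying full precision, 1360.743 ÷ 0.418 = 3255.36602871… J; 0.418 has 3 s.f., so the result keeps min(5, 3) = 3 s.f.
Rounded to 3 significant figures: 3.26 × 10³ J.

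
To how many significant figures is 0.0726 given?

3

0.0726: leading zeros are not significant.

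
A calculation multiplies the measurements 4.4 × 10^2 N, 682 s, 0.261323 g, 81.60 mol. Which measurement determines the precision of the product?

4.4 × 10^2 N

4.4 × 10^2 N → 2 s.f.; 682 s → 3 s.f.; 0.261323 g → 6 s.f.; 81.60 mol → 4 s.f.
The fewest is 2 significant figures, from 4.4 × 10^2 N.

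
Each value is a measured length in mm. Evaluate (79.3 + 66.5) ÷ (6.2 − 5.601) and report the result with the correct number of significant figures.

2 × 10²

79.3 + 66.5 = 145.8, limited to 1 d.p. → 4 s.f.; 6.2 − 5.601 = 0.599, limited to 1 d.p. → 1 s.f.
Carrying full precision, 145.8 ÷ 0.599 = 243.405676127…; keep min(4, 1) = 1 s.f.
Rounded to 1 significant figure: 2 × 10².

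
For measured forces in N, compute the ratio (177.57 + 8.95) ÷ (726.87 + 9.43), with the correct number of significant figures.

0.25332

177.57 + 8.95 = 186.52, limited to 2 d.p. → 5 s.f.; 726.87 + 9.43 = 736.30, limited to 2 d.p. → 5 s.f.
Carrying full precision, 186.52 ÷ 736.30 = 0.253320657341…; keep min(5, 5) = 5 s.f.
Rounded to 5 significant figures: 0.25332.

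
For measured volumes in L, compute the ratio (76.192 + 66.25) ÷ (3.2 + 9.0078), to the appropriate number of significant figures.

76.192 + 66.25 = 142.442, limited to 2 d.p. → 5 s.f.; 3.2 + 9.0078 = 12.2078, limited to 1 d.p. → 3 s.f.
Carrying full precision, 142.442 ÷ 12.2078 = 11.6681138289…; keep min(5, 3) = 3 s.f.
Rounded to 3 significant figures: 11.7.

11.7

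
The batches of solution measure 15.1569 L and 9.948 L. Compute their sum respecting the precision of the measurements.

25.105 L

15.1569 L + 9.948 L = 25.1049 L.
Addition/subtraction keeps the fewest decimal places: 15.1569 → 4 decimal places, 9.948 → 3 decimal places; limit is 3.
Rounded to 3 decimal places: 25.105 L.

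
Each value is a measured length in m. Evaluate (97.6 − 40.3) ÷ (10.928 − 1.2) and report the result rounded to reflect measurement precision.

5.9

97.6 − 40.3 = 57.3, limited to 1 d.p. → 3 s.f.; 10.928 − 1.2 = 9.728, limited to 1 d.p. → 2 s.f.
Carrying full precision, 57.3 ÷ 9.728 = 5.89021381579…; keep min(3, 2) = 2 s.f.
Rounded to 2 significant figures: 5.9.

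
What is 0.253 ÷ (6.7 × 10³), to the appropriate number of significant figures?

0.253 ÷ (6.7 × 10³) = 0.0000377611940299…
Multiplication/division keeps the fewest significant figures: 0.253 → 3 s.f., 6.7 × 10³ → 2 s.f.; limit is 2.
Rounded to 2 significant figures: 3.8 × 10⁻⁵.

3.8 × 10⁻⁵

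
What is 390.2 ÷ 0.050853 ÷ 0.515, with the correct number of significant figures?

390.2 ÷ 0.050853 ÷ 0.515 = 14899.2174093…
Multiplication/division keeps the fewest significant figures: 390.2 → 4 s.f., 0.050853 → 5 s.f., 0.515 → 3 s.f.; limit is 3.
Rounded to 3 significant figures: 1.49 × 10^4.

1.49 × 10^4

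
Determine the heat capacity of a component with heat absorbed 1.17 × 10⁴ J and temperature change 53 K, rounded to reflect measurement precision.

2.2 × 10² J/K

heat capacity = 1.17 × 10⁴ J ÷ 53 K = 220.754716981… J/K.
1.17 × 10⁴ has 3 significant figures; 53 has 2.
Division/multiplication keeps the fewest: 2 significant figures.
Rounded: 2.2 × 10² J/K.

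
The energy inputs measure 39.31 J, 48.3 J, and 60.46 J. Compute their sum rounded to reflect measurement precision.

148.1 J

39.31 J + 48.3 J + 60.46 J = 148.07 J.
Addition/subtraction keeps the fewest decimal places: 39.31 → 2 decimal places, 48.3 → 1 decimal place, 60.46 → 2 decimal places; limit is 1.
Rounded to 1 decimal place: 148.1 J.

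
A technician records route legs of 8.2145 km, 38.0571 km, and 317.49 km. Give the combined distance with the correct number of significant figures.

363.76 km

8.2145 km + 38.0571 km + 317.49 km = 363.7616 km.
Addition/subtraction keeps the fewest decimal places: 8.2145 → 4 decimal places, 38.0571 → 4 decimal places, 317.49 → 2 decimal places; limit is 2.
Rounded to 2 decimal places: 363.76 km.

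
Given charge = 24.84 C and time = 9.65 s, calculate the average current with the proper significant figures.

average current = 24.84 C ÷ 9.65 s = 2.57409326425… A.
24.84 has 4 significant figures; 9.65 has 3.
Division/multiplication keeps the fewest: 3 significant figures.
Rounded: 2.57 A.

2.57 A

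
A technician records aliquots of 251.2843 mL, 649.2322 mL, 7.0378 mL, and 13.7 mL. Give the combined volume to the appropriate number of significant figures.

921.3 mL

251.2843 mL + 649.2322 mL + 7.0378 mL + 13.7 mL = 921.2543 mL.
Addition/subtraction keeps the fewest decimal places: 251.2843 → 4 decimal places, 649.2322 → 4 decimal places, 7.0378 → 4 decimal places, 13.7 → 1 decimal place; limit is 1.
Rounded to 1 decimal place: 921.3 mL.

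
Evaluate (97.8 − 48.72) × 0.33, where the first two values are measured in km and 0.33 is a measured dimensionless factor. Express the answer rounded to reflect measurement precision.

97.8 km − 48.72 km = 49.08 km; the difference is limited to 1 decimal place (3 s.f.).
Carrying full precision, 49.08 × 0.33 = 16.1964 km; 0.33 has 2 s.f., so the result keeps min(3, 2) = 2 s.f.
Rounded to 2 significant figures: 16 km.

16 km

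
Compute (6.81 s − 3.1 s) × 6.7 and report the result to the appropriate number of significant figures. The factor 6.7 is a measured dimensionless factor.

6.81 s − 3.1 s = 3.71 s; the difference is limited to 1 decimal place (2 s.f.).
Carrying full precision, 3.71 × 6.7 = 24.857 s; 6.7 has 2 s.f., so the result keeps min(2, 2) = 2 s.f.
Rounded to 2 significant figures: 25 s.

25 s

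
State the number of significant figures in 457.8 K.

4

457.8: every digit is nonzero and significant.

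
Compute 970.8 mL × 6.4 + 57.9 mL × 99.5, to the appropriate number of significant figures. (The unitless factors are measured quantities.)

970.8 × 6.4 = 6213.12 → 6.2 × 10^3 mL (2 s.f., last digit at the 10^2 place).
57.9 × 99.5 = 5761.05 → 5.76 × 10^3 mL (3 s.f., last digit at the 10^1 place).
Sum: 11974.17 mL; keep the coarser place, 10^2.
Result: 1.20 × 10^4 mL.

1.20 × 10^4 mL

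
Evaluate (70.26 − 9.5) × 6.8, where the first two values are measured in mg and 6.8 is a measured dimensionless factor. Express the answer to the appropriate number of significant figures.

4.1 × 10² mg

70.26 mg − 9.5 mg = 60.76 mg; the difference is limited to 1 decimal place (3 s.f.).
Carrying full precision, 60.76 × 6.8 = 413.168 mg; 6.8 has 2 s.f., so the result keeps min(3, 2) = 2 s.f.
Rounded to 2 significant figures: 4.1 × 10² mg.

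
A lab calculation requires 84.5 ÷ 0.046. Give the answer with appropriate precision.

84.5 ÷ 0.046 = 1836.95652174…
Multiplication/division keeps the fewest significant figures: 84.5 → 3 s.f., 0.046 → 2 s.f.; limit is 2.
Rounded to 2 significant figures: 1.8 × 10^3.

1.8 × 10^3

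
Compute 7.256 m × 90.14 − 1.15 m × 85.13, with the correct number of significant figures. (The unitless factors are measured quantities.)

7.256 × 90.14 = 654.05584 → 654.1 m (4 s.f., last digit at the 10^-1 place).
1.15 × 85.13 = 97.8995 → 97.9 m (3 s.f., last digit at the 10^-1 place).
Difference: 556.15634 m; keep the coarser place, 10^-1.
Result: 556.2 m.

556.2 m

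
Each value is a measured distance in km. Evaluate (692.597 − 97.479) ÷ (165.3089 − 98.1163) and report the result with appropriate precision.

692.597 − 97.479 = 595.118, limited to 3 d.p. → 6 s.f.; 165.3089 − 98.1163 = 67.1926, limited to 4 d.p. → 6 s.f.
Carrying full precision, 595.118 ÷ 67.1926 = 8.85689793221…; keep min(6, 6) = 6 s.f.
Rounded to 6 significant figures: 8.85690.

8.85690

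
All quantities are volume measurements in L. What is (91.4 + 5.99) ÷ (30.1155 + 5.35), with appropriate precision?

2.75

91.4 + 5.99 = 97.39, limited to 1 d.p. → 3 s.f.; 30.1155 + 5.35 = 35.4655, limited to 2 d.p. → 4 s.f.
Carrying full precision, 97.39 ÷ 35.4655 = 2.74604897718…; keep min(3, 4) = 3 s.f.
Rounded to 3 significant figures: 2.75.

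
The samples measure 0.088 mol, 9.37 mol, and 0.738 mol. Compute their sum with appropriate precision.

0.088 mol + 9.37 mol + 0.738 mol = 10.196 mol.
Addition/subtraction keeps the fewest decimal places: 0.088 → 3 decimal places, 9.37 → 2 decimal places, 0.738 → 3 decimal places; limit is 2.
Rounded to 2 decimal places: 10.20 mol.

10.20 mol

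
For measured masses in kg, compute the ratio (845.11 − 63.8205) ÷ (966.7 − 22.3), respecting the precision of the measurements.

0.8273

845.11 − 63.8205 = 781.2895, limited to 2 d.p. → 5 s.f.; 966.7 − 22.3 = 944.4, limited to 1 d.p. → 4 s.f.
Carrying full precision, 781.2895 ÷ 944.4 = 0.827286637018…; keep min(5, 4) = 4 s.f.
Rounded to 4 significant figures: 0.8273.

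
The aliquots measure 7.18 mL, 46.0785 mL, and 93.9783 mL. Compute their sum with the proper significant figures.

7.18 mL + 46.0785 mL + 93.9783 mL = 147.2368 mL.
Addition/subtraction keeps the fewest decimal places: 7.18 → 2 decimal places, 46.0785 → 4 decimal places, 93.9783 → 4 decimal places; limit is 2.
Rounded to 2 decimal places: 147.24 mL.

147.24 mL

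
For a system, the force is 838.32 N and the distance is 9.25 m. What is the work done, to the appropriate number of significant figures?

7.75 × 10^3 J

work done = 838.32 N × 9.25 m = 7754.46 J.
838.32 has 5 significant figures; 9.25 has 3.
Division/multiplication keeps the fewest: 3 significant figures.
Rounded: 7.75 × 10^3 J.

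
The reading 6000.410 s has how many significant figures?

6000.410: trailing zeros after a decimal point are significant; zeros between nonzero digits are significant.

7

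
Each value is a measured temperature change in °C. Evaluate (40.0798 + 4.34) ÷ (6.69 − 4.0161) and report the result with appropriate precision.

16.6

40.0798 + 4.34 = 44.4198, limited to 2 d.p. → 4 s.f.; 6.69 − 4.0161 = 2.6739, limited to 2 d.p. → 3 s.f.
Carrying full precision, 44.4198 ÷ 2.6739 = 16.6123639628…; keep min(4, 3) = 3 s.f.
Rounded to 3 significant figures: 16.6.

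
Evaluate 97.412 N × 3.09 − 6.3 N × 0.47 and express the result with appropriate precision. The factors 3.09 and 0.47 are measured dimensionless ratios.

298 N

97.412 × 3.09 = 301.00308 → 301 N (3 s.f., last digit at the 10^0 place).
6.3 × 0.47 = 2.961 → 3.0 N (2 s.f., last digit at the 10^-1 place).
Difference: 298.04208 N; keep the coarser place, 10^0.
Result: 298 N.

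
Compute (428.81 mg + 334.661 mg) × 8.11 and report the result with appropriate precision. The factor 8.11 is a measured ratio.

6.19 × 10^3 mg

428.81 mg + 334.661 mg = 763.471 mg; the sum is limited to 2 decimal places (5 s.f.).
Carrying full precision, 763.471 × 8.11 = 6191.74981 mg; 8.11 has 3 s.f., so the result keeps min(5, 3) = 3 s.f.
Rounded to 3 significant figures: 6.19 × 10^3 mg.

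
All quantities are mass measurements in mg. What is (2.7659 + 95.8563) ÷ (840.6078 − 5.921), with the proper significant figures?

2.7659 + 95.8563 = 98.6222, limited to 4 d.p. → 6 s.f.; 840.6078 − 5.921 = 834.6868, limited to 3 d.p. → 6 s.f.
Carrying full precision, 98.6222 ÷ 834.6868 = 0.118154737801…; keep min(6, 6) = 6 s.f.
Rounded to 6 significant figures: 0.118155.

0.118155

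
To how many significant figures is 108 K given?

3

108: zeros between nonzero digits are significant.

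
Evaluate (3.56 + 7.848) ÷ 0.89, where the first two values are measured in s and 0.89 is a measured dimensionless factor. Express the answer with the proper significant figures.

13 s

3.56 s + 7.848 s = 11.408 s; the sum is limited to 2 decimal places (4 s.f.).
Carrying full precision, 11.408 ÷ 0.89 = 12.8179775281… s; 0.89 has 2 s.f., so the result keeps min(4, 2) = 2 s.f.
Rounded to 2 significant figures: 13 s.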